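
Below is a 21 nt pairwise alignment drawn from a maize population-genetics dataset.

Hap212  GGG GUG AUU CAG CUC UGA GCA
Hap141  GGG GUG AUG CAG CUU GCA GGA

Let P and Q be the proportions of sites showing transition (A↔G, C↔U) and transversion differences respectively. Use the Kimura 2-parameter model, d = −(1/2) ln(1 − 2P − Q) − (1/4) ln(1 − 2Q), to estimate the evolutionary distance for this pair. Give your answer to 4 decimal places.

The sequences differ at positions 9 (U/G, transversion), 15 (C/U, transition), 16 (U/G, transversion), 17 (G/C, transversion), 20 (C/G, transversion).
Of the 5 differences, 1 transition and 4 transversions over 21 sites: P = 1/21 = 0.047619, Q = 4/21 = 0.190476.
d = −0.5·ln(0.714286) − 0.25·ln(0.619048) = −0.5·(-0.336472) − 0.25·(-0.479572) = 0.2881.

0.2881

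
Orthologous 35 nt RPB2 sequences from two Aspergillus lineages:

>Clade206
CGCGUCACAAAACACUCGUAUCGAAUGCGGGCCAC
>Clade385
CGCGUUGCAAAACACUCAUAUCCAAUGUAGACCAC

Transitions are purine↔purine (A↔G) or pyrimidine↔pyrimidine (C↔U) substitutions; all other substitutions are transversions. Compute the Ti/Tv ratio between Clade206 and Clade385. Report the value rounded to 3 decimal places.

The sequences differ at positions 6 (C/U, transition), 7 (A/G, transition), 18 (G/A, transition), 23 (G/C, transversion), 28 (C/U, transition), 29 (G/A, transition), 31 (G/A, transition).
Of the 7 differences, 6 transitions and 1 transversion, so Ti/Tv = 6/1 = 6.000.

6.000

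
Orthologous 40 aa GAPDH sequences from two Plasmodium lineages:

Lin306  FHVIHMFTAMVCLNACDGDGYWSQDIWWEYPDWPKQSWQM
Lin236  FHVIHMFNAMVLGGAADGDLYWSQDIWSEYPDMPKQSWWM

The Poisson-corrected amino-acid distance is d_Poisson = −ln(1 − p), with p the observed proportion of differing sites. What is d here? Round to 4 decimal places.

Differing sites — 8:T/N; 12:C/L; 13:L/G; 14:N/G; 16:C/A; 20:G/L; 28:W/S; 33:W/M; 39:Q/W.
p = 9/40 = 0.225000.
d = −ln(1 − 0.225000) = −ln(0.775000) = 0.2549.

0.2549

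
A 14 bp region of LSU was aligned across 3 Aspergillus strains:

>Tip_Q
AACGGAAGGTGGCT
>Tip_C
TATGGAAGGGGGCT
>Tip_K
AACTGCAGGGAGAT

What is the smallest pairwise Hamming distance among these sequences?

Pairwise Hamming distances:
  Tip_Q vs Tip_C: 3
  Tip_Q vs Tip_K: 5
  Tip_C vs Tip_K: 6
The smallest is 3, between Tip_Q and Tip_C.

3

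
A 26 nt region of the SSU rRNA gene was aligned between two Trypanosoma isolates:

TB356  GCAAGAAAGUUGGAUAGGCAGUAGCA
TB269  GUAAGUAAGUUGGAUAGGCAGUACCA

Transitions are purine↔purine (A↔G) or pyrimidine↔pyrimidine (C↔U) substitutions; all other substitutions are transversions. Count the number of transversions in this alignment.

Mismatches occur at site 2 (C→U, transition), site 6 (A→U, transversion), site 24 (G→C, transversion).
Of the 3 differences, 1 transition and 2 transversions, so the answer is 2.

2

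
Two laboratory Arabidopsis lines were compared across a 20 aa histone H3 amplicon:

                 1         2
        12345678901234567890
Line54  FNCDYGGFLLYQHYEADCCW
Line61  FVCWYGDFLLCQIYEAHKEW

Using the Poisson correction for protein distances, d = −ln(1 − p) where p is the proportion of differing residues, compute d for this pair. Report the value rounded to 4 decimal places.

Mismatches occur at site 2 (N→V), site 4 (D→W), site 7 (G→D), site 11 (Y→C), site 13 (H→I), site 17 (D→H), site 18 (C→K), site 19 (C→E).
p = 8/20 = 0.400000.
d = −ln(1 − 0.400000) = −ln(0.600000) = 0.5108.

0.5108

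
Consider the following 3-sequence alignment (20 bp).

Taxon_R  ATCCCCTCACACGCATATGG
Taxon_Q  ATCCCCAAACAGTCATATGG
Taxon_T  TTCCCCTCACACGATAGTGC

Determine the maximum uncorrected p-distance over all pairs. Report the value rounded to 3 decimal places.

0.500

Pairwise Hamming distances:
  Taxon_R vs Taxon_Q: 4
  Taxon_R vs Taxon_T: 6
  Taxon_Q vs Taxon_T: 10
The largest is 10 mismatches, between Taxon_Q and Taxon_T; p = 10/20 = 0.500.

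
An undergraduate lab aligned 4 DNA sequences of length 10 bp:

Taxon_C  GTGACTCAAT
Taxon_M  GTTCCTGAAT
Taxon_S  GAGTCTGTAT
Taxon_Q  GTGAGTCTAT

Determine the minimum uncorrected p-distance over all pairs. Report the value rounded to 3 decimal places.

0.200

Pairwise Hamming distances:
  Taxon_C vs Taxon_M: 3
  Taxon_C vs Taxon_S: 4
  Taxon_C vs Taxon_Q: 2
  Taxon_M vs Taxon_S: 4
  Taxon_M vs Taxon_Q: 5
  Taxon_S vs Taxon_Q: 4
The smallest is 2 mismatches, between Taxon_C and Taxon_Q; p = 2/10 = 0.200.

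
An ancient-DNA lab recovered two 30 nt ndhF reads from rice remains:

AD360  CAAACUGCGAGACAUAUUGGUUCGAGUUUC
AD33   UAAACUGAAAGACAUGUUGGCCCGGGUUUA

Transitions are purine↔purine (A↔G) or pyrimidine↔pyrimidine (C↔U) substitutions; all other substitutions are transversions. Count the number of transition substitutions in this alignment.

6

Mismatches occur at site 1 (C/U, transition), site 8 (C/A, transversion), site 9 (G/A, transition), site 16 (A/G, transition), site 21 (U/C, transition), site 22 (U/C, transition), site 25 (A/G, transition), site 30 (C/A, transversion).
Of the 8 differences, 6 transitions and 2 transversions, so the answer is 6.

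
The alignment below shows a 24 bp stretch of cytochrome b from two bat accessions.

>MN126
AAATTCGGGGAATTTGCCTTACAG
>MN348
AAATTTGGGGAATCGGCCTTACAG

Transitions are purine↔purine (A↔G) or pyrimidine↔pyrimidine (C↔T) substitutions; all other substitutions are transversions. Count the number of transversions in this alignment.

Mismatches occur at site 6 (C→T, transition), site 14 (T→C, transition), site 15 (T→G, transversion).
Of the 3 differences, 2 transitions and 1 transversion, so the answer is 1.

1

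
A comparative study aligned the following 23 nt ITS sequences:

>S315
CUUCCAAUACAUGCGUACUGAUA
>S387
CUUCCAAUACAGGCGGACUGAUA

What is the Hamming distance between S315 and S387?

The sequences differ at positions 12 (U/G), 16 (U/G).
That gives 2 mismatches out of 23 aligned sites, so the Hamming distance is 2.

2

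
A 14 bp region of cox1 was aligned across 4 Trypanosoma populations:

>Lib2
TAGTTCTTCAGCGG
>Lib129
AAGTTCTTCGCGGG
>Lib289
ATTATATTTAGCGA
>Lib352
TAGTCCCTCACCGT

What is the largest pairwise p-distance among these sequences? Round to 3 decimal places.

0.714

Pairwise Hamming distances:
  Lib2 vs Lib129: 4
  Lib2 vs Lib289: 7
  Lib2 vs Lib352: 4
  Lib129 vs Lib289: 9
  Lib129 vs Lib352: 6
  Lib289 vs Lib352: 10
The largest is 10 mismatches, between Lib289 and Lib352; p = 10/14 = 0.714.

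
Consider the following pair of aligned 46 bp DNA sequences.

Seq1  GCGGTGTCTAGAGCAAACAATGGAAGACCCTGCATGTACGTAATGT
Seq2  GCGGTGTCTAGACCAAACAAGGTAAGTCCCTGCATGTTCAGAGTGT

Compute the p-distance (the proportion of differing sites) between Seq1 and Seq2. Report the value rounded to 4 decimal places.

Differing sites — 13:G/C; 21:T/G; 23:G/T; 27:A/T; 38:A/T; 40:G/A; 41:T/G; 43:A/G.
There are 8 differences over 46 sites, so p = 8/46 = 0.1739.

0.1739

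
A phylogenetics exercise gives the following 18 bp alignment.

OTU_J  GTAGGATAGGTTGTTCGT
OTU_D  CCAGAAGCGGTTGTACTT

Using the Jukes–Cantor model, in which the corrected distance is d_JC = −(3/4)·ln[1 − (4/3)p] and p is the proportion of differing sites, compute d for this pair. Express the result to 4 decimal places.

The sequences differ at positions 1 (G/C), 2 (T/C), 5 (G/A), 7 (T/G), 8 (A/C), 15 (T/A), 17 (G/T).
p = 7/18 = 0.388889.
d = −0.75 · ln(1 − (4/3)·0.388889) = −0.75 · ln(0.481481) = −0.75 · (-0.730889) = 0.5482.

0.5482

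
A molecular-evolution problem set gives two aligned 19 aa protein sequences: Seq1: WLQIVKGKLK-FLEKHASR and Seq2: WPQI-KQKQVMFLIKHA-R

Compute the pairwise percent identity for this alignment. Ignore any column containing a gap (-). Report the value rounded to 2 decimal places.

Excluding the 3 gap columns leaves 16 comparable sites.
Mismatches occur at site 2 (L↔P), site 7 (G↔Q), site 9 (L↔Q), site 10 (K↔V), site 14 (E↔I).
11 of the 16 comparable sites match, so the percent identity is 11/16 × 100 = 68.75%.

68.75%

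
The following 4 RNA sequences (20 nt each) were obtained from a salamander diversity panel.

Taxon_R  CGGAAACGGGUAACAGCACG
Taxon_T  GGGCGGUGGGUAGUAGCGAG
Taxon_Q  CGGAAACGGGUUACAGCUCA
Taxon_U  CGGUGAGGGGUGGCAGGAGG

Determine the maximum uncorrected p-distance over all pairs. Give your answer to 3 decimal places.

Pairwise Hamming distances:
  Taxon_R vs Taxon_T: 9
  Taxon_R vs Taxon_Q: 3
  Taxon_R vs Taxon_U: 7
  Taxon_T vs Taxon_Q: 11
  Taxon_T vs Taxon_U: 9
  Taxon_Q vs Taxon_U: 9
The largest is 11 mismatches, between Taxon_T and Taxon_Q; p = 11/20 = 0.550.

0.550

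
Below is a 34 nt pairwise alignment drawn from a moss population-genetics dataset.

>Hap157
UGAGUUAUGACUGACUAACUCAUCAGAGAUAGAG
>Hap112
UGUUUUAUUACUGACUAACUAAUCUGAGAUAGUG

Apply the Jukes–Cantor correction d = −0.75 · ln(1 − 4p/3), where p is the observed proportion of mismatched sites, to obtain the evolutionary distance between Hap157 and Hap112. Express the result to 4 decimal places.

0.2012

Differing sites — 3:A/U; 4:G/U; 9:G/U; 21:C/A; 25:A/U; 33:A/U.
p = 6/34 = 0.176471.
d = −0.75 · ln(1 − (4/3)·0.176471) = −0.75 · ln(0.764705) = −0.75 · (-0.268265) = 0.2012.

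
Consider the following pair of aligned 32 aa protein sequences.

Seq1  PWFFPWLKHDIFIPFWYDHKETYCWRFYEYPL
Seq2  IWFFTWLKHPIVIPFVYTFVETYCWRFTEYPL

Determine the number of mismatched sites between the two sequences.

9

Differing sites — 1:P/I; 5:P/T; 10:D/P; 12:F/V; 16:W/V; 18:D/T; 19:H/F; 20:K/V; 28:Y/T.
That gives 9 mismatches out of 32 aligned sites, so the Hamming distance is 9.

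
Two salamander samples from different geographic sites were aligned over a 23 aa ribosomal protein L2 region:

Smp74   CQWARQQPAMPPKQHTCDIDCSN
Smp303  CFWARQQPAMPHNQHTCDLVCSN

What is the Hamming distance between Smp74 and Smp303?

Differing sites — 2:Q/F; 12:P/H; 13:K/N; 19:I/L; 20:D/V.
That gives 5 mismatches out of 23 aligned sites, so the Hamming distance is 5.

5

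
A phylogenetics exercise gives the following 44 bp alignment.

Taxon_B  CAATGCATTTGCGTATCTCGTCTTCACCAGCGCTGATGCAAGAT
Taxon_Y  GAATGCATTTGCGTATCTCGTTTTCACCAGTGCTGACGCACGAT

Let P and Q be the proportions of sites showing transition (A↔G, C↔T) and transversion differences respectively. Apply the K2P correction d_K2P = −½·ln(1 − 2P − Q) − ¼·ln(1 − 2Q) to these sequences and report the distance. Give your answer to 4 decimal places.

Differing sites — 1:C/G (Tv); 22:C/T (Ti); 31:C/T (Ti); 37:T/C (Ti); 41:A/C (Tv).
Of the 5 differences, 3 transitions and 2 transversions over 44 sites: P = 3/44 = 0.068182, Q = 2/44 = 0.045455.
d = −0.5·ln(0.818181) − 0.25·ln(0.909090) = −0.5·(-0.200672) − 0.25·(-0.095311) = 0.1242.

0.1242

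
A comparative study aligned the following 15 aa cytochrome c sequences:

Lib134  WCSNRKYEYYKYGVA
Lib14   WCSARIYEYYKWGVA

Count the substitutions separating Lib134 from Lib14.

3

The sequences differ at positions 4 (N/A), 6 (K/I), 12 (Y/W).
That gives 3 mismatches out of 15 aligned sites, so the Hamming distance is 3.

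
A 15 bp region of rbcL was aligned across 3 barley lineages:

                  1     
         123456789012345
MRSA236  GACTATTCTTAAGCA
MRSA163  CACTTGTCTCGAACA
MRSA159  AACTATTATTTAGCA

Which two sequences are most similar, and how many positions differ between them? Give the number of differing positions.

Pairwise Hamming distances:
  MRSA236 vs MRSA163: 6
  MRSA236 vs MRSA159: 3
  MRSA163 vs MRSA159: 7
The smallest is 3, between MRSA236 and MRSA159.

3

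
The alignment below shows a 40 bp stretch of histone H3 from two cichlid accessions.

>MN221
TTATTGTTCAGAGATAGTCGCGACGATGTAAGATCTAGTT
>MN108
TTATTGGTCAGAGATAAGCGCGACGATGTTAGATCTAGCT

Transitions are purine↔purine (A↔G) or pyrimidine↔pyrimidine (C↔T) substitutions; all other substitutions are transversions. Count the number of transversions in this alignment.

Differing sites — 7:T/G (Tv); 17:G/A (Ti); 18:T/G (Tv); 30:A/T (Tv); 39:T/C (Ti).
Of the 5 differences, 2 transitions and 3 transversions, so the answer is 3.

3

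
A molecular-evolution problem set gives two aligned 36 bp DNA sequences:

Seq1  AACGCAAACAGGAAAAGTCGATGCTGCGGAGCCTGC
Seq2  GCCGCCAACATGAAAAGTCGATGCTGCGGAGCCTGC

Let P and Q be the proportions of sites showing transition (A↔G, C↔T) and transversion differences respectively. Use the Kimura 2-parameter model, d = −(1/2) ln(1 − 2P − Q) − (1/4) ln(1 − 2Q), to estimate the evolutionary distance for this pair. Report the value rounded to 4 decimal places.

The sequences differ at positions 1 (A/G, transition), 2 (A/C, transversion), 6 (A/C, transversion), 11 (G/T, transversion).
Of the 4 differences, 1 transition and 3 transversions over 36 sites: P = 1/36 = 0.027778, Q = 3/36 = 0.083333.
d = −0.5·ln(0.861111) − 0.25·ln(0.833334) = −0.5·(-0.149532) − 0.25·(-0.182321) = 0.1203.

0.1203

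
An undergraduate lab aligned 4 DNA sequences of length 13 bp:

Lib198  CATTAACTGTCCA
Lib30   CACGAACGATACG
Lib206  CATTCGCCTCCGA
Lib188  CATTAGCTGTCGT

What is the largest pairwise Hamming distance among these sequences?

Pairwise Hamming distances:
  Lib198 vs Lib30: 6
  Lib198 vs Lib206: 6
  Lib198 vs Lib188: 3
  Lib30 vs Lib206: 10
  Lib30 vs Lib188: 8
  Lib206 vs Lib188: 5
The largest is 10, between Lib30 and Lib206.

10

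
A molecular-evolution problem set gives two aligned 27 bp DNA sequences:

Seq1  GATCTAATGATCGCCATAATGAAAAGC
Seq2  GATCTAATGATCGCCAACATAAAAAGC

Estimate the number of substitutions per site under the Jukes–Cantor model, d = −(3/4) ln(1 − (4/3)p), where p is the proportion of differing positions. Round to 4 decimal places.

Mismatches occur at site 17 (T↔A), site 18 (A↔C), site 21 (G↔A).
p = 3/27 = 0.111111.
d = −0.75 · ln(1 − (4/3)·0.111111) = −0.75 · ln(0.851852) = −0.75 · (-0.160342) = 0.1203.

0.1203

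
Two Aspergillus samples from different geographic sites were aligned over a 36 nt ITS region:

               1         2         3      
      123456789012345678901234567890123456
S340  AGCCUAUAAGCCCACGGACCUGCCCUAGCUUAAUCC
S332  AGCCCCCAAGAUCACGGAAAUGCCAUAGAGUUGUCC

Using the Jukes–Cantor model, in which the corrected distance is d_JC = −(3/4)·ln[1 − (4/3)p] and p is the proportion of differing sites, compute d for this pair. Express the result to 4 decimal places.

Mismatches occur at site 5 (U/C), site 6 (A/C), site 7 (U/C), site 11 (C/A), site 12 (C/U), site 19 (C/A), site 20 (C/A), site 25 (C/A), site 29 (C/A), site 30 (U/G), site 32 (A/U), site 33 (A/G).
p = 12/36 = 0.333333.
d = −0.75 · ln(1 − (4/3)·0.333333) = −0.75 · ln(0.555556) = −0.75 · (-0.587786) = 0.4408.

0.4408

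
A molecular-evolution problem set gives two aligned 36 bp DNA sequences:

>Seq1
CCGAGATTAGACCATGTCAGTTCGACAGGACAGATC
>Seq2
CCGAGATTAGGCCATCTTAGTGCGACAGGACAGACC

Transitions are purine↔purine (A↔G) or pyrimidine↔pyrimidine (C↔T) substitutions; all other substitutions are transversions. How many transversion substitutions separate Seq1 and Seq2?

2

Differing sites — 11:A/G (Ti); 16:G/C (Tv); 18:C/T (Ti); 22:T/G (Tv); 35:T/C (Ti).
Of the 5 differences, 3 transitions and 2 transversions, so the answer is 2.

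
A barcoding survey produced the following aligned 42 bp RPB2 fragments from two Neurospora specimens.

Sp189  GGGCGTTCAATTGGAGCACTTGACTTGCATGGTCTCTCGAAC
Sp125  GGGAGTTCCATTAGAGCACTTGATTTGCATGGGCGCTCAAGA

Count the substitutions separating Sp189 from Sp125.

9

Mismatches occur at site 4 (C→A), site 9 (A→C), site 13 (G→A), site 24 (C→T), site 33 (T→G), site 35 (T→G), site 39 (G→A), site 41 (A→G), site 42 (C→A).
That gives 9 mismatches out of 42 aligned sites, so the Hamming distance is 9.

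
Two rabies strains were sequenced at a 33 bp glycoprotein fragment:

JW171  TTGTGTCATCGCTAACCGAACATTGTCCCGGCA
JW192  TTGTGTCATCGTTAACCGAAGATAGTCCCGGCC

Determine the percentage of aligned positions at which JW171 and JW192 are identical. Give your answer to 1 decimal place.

87.9%

Mismatches occur at site 12 (C/T), site 21 (C/G), site 24 (T/A), site 33 (A/C).
29 of the 33 sites match, so the percent identity is 29/33 × 100 = 87.9%.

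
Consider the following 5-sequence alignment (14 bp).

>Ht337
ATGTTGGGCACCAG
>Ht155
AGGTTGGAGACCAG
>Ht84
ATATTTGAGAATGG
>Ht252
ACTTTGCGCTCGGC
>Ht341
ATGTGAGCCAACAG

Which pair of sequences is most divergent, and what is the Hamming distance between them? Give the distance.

Pairwise Hamming distances:
  Ht337 vs Ht155: 3
  Ht337 vs Ht84: 7
  Ht337 vs Ht252: 7
  Ht337 vs Ht341: 4
  Ht155 vs Ht84: 6
  Ht155 vs Ht252: 9
  Ht155 vs Ht341: 6
  Ht84 vs Ht252: 10
  Ht84 vs Ht341: 7
  Ht252 vs Ht341: 11
The largest is 11, between Ht252 and Ht341.

11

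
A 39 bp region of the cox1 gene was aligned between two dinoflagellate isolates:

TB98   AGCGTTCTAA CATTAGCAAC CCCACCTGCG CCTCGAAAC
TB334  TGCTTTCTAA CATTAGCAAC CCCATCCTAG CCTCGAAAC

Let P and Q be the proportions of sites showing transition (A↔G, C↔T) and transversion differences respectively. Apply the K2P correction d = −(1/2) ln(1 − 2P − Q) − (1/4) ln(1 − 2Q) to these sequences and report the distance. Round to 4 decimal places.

0.1722

Mismatches occur at site 1 (A→T, transversion), site 4 (G→T, transversion), site 25 (C→T, transition), site 27 (T→C, transition), site 28 (G→T, transversion), site 29 (C→A, transversion).
Of the 6 differences, 2 transitions and 4 transversions over 39 sites: P = 2/39 = 0.051282, Q = 4/39 = 0.102564.
d = −0.5·ln(0.794872) − 0.25·ln(0.794872) = −0.5·(-0.229574) − 0.25·(-0.229574) = 0.1722.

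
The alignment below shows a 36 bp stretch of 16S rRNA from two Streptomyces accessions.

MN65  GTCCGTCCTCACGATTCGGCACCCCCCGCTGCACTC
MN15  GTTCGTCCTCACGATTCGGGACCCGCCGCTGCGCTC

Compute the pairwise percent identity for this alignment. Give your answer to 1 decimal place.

88.9%

Mismatches occur at site 3 (C→T), site 20 (C→G), site 25 (C→G), site 33 (A→G).
32 of the 36 sites match, so the percent identity is 32/36 × 100 = 88.9%.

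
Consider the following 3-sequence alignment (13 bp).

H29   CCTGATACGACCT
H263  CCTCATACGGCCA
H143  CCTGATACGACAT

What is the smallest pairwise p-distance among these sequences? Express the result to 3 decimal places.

0.077

Pairwise Hamming distances:
  H29 vs H263: 3
  H29 vs H143: 1
  H263 vs H143: 4
The smallest is 1 mismatch, between H29 and H143; p = 1/13 = 0.077.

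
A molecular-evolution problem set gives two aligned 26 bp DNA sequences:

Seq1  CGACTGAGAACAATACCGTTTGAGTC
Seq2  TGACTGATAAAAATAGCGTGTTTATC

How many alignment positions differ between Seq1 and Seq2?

Mismatches occur at site 1 (C/T), site 8 (G/T), site 11 (C/A), site 16 (C/G), site 20 (T/G), site 22 (G/T), site 23 (A/T), site 24 (G/A).
That gives 8 mismatches out of 26 aligned sites, so the Hamming distance is 8.

8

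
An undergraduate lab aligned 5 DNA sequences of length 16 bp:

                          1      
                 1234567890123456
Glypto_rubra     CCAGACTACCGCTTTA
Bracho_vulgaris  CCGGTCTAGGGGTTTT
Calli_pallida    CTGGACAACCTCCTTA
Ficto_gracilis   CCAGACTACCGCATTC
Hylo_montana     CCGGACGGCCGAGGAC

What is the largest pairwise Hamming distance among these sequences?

Pairwise Hamming distances:
  Glypto_rubra vs Bracho_vulgaris: 6
  Glypto_rubra vs Calli_pallida: 5
  Glypto_rubra vs Ficto_gracilis: 2
  Glypto_rubra vs Hylo_montana: 8
  Bracho_vulgaris vs Calli_pallida: 9
  Bracho_vulgaris vs Ficto_gracilis: 7
  Bracho_vulgaris vs Hylo_montana: 10
  Calli_pallida vs Ficto_gracilis: 6
  Calli_pallida vs Hylo_montana: 9
  Ficto_gracilis vs Hylo_montana: 7
The largest is 10, between Bracho_vulgaris and Hylo_montana.

10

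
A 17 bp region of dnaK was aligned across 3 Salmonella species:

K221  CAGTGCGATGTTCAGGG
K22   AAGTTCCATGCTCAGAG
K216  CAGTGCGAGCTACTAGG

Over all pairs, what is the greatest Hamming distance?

10

Pairwise Hamming distances:
  K221 vs K22: 5
  K221 vs K216: 5
  K22 vs K216: 10
The largest is 10, between K22 and K216.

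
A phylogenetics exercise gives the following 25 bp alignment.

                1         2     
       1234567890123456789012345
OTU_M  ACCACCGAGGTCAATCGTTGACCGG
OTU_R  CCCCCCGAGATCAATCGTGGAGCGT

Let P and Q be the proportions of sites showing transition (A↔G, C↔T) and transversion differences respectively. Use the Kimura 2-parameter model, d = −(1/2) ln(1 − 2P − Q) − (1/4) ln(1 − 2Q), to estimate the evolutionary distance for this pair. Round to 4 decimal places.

Differing sites — 1:A/C (Tv); 4:A/C (Tv); 10:G/A (Ti); 19:T/G (Tv); 22:C/G (Tv); 25:G/T (Tv).
Of the 6 differences, 1 transition and 5 transversions over 25 sites: P = 1/25 = 0.040000, Q = 5/25 = 0.200000.
d = −0.5·ln(0.720000) − 0.25·ln(0.600000) = −0.5·(-0.328504) − 0.25·(-0.510826) = 0.2920.

0.2920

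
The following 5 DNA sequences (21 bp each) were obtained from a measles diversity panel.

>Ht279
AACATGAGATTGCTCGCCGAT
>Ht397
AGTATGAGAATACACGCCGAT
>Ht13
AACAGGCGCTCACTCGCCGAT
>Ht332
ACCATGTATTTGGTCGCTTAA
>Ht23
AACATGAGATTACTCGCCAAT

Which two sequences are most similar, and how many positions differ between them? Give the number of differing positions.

2

Pairwise Hamming distances:
  Ht279 vs Ht397: 5
  Ht279 vs Ht13: 5
  Ht279 vs Ht332: 8
  Ht279 vs Ht23: 2
  Ht397 vs Ht13: 8
  Ht397 vs Ht332: 12
  Ht397 vs Ht23: 5
  Ht13 vs Ht332: 11
  Ht13 vs Ht23: 5
  Ht332 vs Ht23: 9
The smallest is 2, between Ht279 and Ht23.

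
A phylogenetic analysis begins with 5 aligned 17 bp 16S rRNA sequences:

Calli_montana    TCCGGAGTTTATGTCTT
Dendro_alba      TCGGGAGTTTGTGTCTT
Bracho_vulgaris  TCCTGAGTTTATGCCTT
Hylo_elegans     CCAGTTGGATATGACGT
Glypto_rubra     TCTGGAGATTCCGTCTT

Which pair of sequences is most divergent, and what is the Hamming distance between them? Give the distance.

Pairwise Hamming distances:
  Calli_montana vs Dendro_alba: 2
  Calli_montana vs Bracho_vulgaris: 2
  Calli_montana vs Hylo_elegans: 8
  Calli_montana vs Glypto_rubra: 4
  Dendro_alba vs Bracho_vulgaris: 4
  Dendro_alba vs Hylo_elegans: 9
  Dendro_alba vs Glypto_rubra: 4
  Bracho_vulgaris vs Hylo_elegans: 9
  Bracho_vulgaris vs Glypto_rubra: 6
  Hylo_elegans vs Glypto_rubra: 10
The largest is 10, between Hylo_elegans and Glypto_rubra.

10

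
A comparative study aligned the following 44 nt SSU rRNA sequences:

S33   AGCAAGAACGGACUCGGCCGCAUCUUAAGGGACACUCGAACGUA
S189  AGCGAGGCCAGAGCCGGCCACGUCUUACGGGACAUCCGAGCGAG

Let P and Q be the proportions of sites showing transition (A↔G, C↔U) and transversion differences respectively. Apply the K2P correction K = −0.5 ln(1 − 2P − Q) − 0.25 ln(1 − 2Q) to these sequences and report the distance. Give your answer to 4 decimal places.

0.4444

Mismatches occur at site 4 (A↔G, transition), site 7 (A↔G, transition), site 8 (A↔C, transversion), site 10 (G↔A, transition), site 13 (C↔G, transversion), site 14 (U↔C, transition), site 20 (G↔A, transition), site 22 (A↔G, transition), site 28 (A↔C, transversion), site 35 (C↔U, transition), site 36 (U↔C, transition), site 40 (A↔G, transition), site 43 (U↔A, transversion), site 44 (A↔G, transition).
Of the 14 differences, 10 transitions and 4 transversions over 44 sites: P = 10/44 = 0.227273, Q = 4/44 = 0.090909.
d = −0.5·ln(0.454545) − 0.25·ln(0.818182) = −0.5·(-0.788458) − 0.25·(-0.200670) = 0.4444.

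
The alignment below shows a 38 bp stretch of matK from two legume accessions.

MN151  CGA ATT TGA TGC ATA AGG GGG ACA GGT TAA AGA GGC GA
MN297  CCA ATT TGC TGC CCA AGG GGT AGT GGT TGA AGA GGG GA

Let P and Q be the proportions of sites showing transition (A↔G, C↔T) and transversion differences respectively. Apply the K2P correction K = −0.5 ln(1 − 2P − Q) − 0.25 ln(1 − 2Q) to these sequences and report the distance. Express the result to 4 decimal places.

Differing sites — 2:G/C (Tv); 9:A/C (Tv); 13:A/C (Tv); 14:T/C (Ti); 21:G/T (Tv); 23:C/G (Tv); 24:A/T (Tv); 29:A/G (Ti); 36:C/G (Tv).
Of the 9 differences, 2 transitions and 7 transversions over 38 sites: P = 2/38 = 0.052632, Q = 7/38 = 0.184211.
d = −0.5·ln(0.710525) − 0.25·ln(0.631578) = −0.5·(-0.341751) − 0.25·(-0.459534) = 0.2858.

0.2858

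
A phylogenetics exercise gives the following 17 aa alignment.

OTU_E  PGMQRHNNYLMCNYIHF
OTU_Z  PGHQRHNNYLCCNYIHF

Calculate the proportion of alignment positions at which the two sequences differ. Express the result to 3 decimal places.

Differing sites — 3:M/H; 11:M/C.
There are 2 differences over 17 sites, so p = 2/17 = 0.118.

0.118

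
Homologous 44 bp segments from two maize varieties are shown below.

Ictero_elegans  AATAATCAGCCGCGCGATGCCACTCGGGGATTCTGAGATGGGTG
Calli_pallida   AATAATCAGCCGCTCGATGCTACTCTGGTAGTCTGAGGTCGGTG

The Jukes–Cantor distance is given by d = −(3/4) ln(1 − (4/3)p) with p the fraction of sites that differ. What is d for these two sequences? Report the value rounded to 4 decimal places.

The sequences differ at positions 14 (G/T), 21 (C/T), 26 (G/T), 29 (G/T), 31 (T/G), 38 (A/G), 40 (G/C).
p = 7/44 = 0.159091.
d = −0.75 · ln(1 − (4/3)·0.159091) = −0.75 · ln(0.787879) = −0.75 · (-0.238411) = 0.1788.

0.1788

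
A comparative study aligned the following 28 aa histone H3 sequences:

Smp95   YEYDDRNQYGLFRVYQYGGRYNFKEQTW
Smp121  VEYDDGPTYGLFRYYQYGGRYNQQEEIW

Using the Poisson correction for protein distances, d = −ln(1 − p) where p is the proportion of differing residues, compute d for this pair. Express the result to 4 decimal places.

0.3878

Mismatches occur at site 1 (Y→V), site 6 (R→G), site 7 (N→P), site 8 (Q→T), site 14 (V→Y), site 23 (F→Q), site 24 (K→Q), site 26 (Q→E), site 27 (T→I).
p = 9/28 = 0.321429.
d = −ln(1 − 0.321429) = −ln(0.678571) = 0.3878.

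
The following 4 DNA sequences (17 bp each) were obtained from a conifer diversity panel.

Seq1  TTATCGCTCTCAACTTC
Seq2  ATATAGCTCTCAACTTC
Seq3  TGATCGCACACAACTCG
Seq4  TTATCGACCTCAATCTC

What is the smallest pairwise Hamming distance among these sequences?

Pairwise Hamming distances:
  Seq1 vs Seq2: 2
  Seq1 vs Seq3: 5
  Seq1 vs Seq4: 4
  Seq2 vs Seq3: 7
  Seq2 vs Seq4: 6
  Seq3 vs Seq4: 8
The smallest is 2, between Seq1 and Seq2.

2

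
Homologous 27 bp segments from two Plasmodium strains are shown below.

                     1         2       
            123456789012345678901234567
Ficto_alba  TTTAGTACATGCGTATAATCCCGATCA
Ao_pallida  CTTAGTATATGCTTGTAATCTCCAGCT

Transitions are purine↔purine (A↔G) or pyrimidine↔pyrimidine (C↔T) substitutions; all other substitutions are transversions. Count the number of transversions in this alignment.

The sequences differ at positions 1 (T/C, transition), 8 (C/T, transition), 13 (G/T, transversion), 15 (A/G, transition), 21 (C/T, transition), 23 (G/C, transversion), 25 (T/G, transversion), 27 (A/T, transversion).
Of the 8 differences, 4 transitions and 4 transversions, so the answer is 4.

4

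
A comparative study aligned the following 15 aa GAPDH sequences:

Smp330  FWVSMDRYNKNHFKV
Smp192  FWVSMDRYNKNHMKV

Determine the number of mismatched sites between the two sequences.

1

A single mismatch occurs at site 13 (F↔M).
That gives 1 mismatch out of 15 aligned sites, so the Hamming distance is 1.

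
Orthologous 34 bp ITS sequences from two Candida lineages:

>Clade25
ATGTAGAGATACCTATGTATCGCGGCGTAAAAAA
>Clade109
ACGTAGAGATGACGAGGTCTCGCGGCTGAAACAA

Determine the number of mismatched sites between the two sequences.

Mismatches occur at site 2 (T/C), site 11 (A/G), site 12 (C/A), site 14 (T/G), site 16 (T/G), site 19 (A/C), site 27 (G/T), site 28 (T/G), site 32 (A/C).
That gives 9 mismatches out of 34 aligned sites, so the Hamming distance is 9.

9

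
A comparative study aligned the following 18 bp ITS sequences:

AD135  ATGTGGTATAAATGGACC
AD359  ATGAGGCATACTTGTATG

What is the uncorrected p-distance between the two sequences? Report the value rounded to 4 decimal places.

Mismatches occur at site 4 (T→A), site 7 (T→C), site 11 (A→C), site 12 (A→T), site 15 (G→T), site 17 (C→T), site 18 (C→G).
There are 7 differences over 18 sites, so p = 7/18 = 0.3889.

0.3889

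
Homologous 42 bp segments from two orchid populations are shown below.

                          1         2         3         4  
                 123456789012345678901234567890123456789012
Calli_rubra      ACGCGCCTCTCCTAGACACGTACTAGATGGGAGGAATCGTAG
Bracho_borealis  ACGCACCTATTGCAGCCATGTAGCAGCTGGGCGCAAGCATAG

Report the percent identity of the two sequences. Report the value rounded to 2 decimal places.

Differing sites — 5:G/A; 9:C/A; 11:C/T; 12:C/G; 13:T/C; 16:A/C; 19:C/T; 23:C/G; 24:T/C; 27:A/C; 32:A/C; 34:G/C; 37:T/G; 39:G/A.
28 of the 42 sites match, so the percent identity is 28/42 × 100 = 66.67%.

66.67%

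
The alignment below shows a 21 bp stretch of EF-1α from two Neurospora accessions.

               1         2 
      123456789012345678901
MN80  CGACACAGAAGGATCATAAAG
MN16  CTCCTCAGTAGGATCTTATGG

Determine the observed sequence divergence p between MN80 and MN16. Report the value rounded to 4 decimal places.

0.3333

Differing sites — 2:G/T; 3:A/C; 5:A/T; 9:A/T; 16:A/T; 19:A/T; 20:A/G.
There are 7 differences over 21 sites, so p = 7/21 = 0.3333.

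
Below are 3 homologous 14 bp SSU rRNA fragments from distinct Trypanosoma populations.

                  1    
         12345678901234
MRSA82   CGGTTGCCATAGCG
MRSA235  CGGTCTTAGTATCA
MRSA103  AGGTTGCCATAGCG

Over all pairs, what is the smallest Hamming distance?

1

Pairwise Hamming distances:
  MRSA82 vs MRSA235: 7
  MRSA82 vs MRSA103: 1
  MRSA235 vs MRSA103: 8
The smallest is 1, between MRSA82 and MRSA103.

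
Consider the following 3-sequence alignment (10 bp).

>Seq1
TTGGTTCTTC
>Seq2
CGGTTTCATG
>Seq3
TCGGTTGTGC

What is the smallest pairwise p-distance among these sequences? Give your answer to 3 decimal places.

Pairwise Hamming distances:
  Seq1 vs Seq2: 5
  Seq1 vs Seq3: 3
  Seq2 vs Seq3: 7
The smallest is 3 mismatches, between Seq1 and Seq3; p = 3/10 = 0.300.

0.300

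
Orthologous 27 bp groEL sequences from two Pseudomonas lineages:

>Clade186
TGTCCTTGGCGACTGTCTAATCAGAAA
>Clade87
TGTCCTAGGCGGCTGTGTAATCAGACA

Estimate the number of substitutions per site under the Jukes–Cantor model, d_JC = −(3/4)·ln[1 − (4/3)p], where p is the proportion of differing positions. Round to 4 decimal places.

Differing sites — 7:T/A; 12:A/G; 17:C/G; 26:A/C.
p = 4/27 = 0.148148.
d = −0.75 · ln(1 − (4/3)·0.148148) = −0.75 · ln(0.802469) = −0.75 · (-0.220062) = 0.1650.

0.1650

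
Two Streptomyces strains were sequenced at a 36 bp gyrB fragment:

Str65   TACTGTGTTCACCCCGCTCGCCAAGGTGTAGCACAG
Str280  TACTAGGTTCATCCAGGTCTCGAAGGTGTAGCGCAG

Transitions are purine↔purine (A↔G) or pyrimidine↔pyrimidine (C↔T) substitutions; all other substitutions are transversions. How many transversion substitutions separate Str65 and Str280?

5

Differing sites — 5:G/A (Ti); 6:T/G (Tv); 12:C/T (Ti); 15:C/A (Tv); 17:C/G (Tv); 20:G/T (Tv); 22:C/G (Tv); 33:A/G (Ti).
Of the 8 differences, 3 transitions and 5 transversions, so the answer is 5.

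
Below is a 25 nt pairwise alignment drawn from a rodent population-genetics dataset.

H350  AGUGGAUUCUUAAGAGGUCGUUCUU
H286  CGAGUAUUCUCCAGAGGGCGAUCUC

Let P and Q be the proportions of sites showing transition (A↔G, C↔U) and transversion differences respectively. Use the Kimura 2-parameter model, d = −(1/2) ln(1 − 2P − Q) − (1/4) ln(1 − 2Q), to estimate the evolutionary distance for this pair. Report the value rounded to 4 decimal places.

The sequences differ at positions 1 (A/C, transversion), 3 (U/A, transversion), 5 (G/U, transversion), 11 (U/C, transition), 12 (A/C, transversion), 18 (U/G, transversion), 21 (U/A, transversion), 25 (U/C, transition).
Of the 8 differences, 2 transitions and 6 transversions over 25 sites: P = 2/25 = 0.080000, Q = 6/25 = 0.240000.
d = −0.5·ln(0.600000) − 0.25·ln(0.520000) = −0.5·(-0.510826) − 0.25·(-0.653926) = 0.4189.

0.4189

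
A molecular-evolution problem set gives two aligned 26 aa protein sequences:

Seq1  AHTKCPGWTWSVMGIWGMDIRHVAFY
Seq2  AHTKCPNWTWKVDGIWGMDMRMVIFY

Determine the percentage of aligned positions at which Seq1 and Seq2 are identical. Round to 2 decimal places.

Differing sites — 7:G/N; 11:S/K; 13:M/D; 20:I/M; 22:H/M; 24:A/I.
20 of the 26 sites match, so the percent identity is 20/26 × 100 = 76.92%.

76.92%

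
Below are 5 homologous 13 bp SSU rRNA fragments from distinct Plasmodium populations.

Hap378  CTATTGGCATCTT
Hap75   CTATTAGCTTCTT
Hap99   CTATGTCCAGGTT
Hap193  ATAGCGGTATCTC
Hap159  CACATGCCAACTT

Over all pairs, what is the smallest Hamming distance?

Pairwise Hamming distances:
  Hap378 vs Hap75: 2
  Hap378 vs Hap99: 5
  Hap378 vs Hap193: 5
  Hap378 vs Hap159: 5
  Hap75 vs Hap99: 6
  Hap75 vs Hap193: 7
  Hap75 vs Hap159: 7
  Hap99 vs Hap193: 9
  Hap99 vs Hap159: 7
  Hap193 vs Hap159: 9
The smallest is 2, between Hap378 and Hap75.

2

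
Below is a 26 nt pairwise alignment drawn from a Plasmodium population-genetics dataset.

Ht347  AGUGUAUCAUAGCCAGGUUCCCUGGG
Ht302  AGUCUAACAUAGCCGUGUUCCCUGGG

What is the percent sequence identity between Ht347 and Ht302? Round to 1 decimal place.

Mismatches occur at site 4 (G↔C), site 7 (U↔A), site 15 (A↔G), site 16 (G↔U).
22 of the 26 sites match, so the percent identity is 22/26 × 100 = 84.6%.

84.6%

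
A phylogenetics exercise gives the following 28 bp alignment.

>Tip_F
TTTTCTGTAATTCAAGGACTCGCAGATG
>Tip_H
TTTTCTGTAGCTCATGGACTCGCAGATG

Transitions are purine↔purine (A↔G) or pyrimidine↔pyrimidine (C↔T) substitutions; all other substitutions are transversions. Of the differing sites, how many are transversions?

Differing sites — 10:A/G (Ti); 11:T/C (Ti); 15:A/T (Tv).
Of the 3 differences, 2 transitions and 1 transversion, so the answer is 1.

1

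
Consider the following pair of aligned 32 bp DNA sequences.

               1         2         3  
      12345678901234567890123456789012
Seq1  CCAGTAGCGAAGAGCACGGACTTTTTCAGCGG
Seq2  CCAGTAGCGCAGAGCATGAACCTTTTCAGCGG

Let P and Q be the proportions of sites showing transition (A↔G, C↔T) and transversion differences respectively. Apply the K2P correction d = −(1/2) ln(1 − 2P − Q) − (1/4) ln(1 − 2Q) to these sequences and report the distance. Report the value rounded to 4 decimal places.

0.1396

Differing sites — 10:A/C (Tv); 17:C/T (Ti); 19:G/A (Ti); 22:T/C (Ti).
Of the 4 differences, 3 transitions and 1 transversion over 32 sites: P = 3/32 = 0.093750, Q = 1/32 = 0.031250.
d = −0.5·ln(0.781250) − 0.25·ln(0.937500) = −0.5·(-0.246860) − 0.25·(-0.064539) = 0.1396.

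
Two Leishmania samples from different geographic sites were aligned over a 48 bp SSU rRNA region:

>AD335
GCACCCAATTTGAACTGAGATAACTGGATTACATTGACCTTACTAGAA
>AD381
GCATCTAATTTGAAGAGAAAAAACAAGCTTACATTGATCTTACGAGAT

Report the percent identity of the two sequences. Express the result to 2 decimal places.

Mismatches occur at site 4 (C→T), site 6 (C→T), site 15 (C→G), site 16 (T→A), site 19 (G→A), site 21 (T→A), site 25 (T→A), site 26 (G→A), site 28 (A→C), site 38 (C→T), site 44 (T→G), site 48 (A→T).
36 of the 48 sites match, so the percent identity is 36/48 × 100 = 75.00%.

75.00%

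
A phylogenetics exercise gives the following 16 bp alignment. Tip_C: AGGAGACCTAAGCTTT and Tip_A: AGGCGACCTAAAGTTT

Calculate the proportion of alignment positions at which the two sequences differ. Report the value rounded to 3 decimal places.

Differing sites — 4:A/C; 12:G/A; 13:C/G.
There are 3 differences over 16 sites, so p = 3/16 = 0.188.

0.188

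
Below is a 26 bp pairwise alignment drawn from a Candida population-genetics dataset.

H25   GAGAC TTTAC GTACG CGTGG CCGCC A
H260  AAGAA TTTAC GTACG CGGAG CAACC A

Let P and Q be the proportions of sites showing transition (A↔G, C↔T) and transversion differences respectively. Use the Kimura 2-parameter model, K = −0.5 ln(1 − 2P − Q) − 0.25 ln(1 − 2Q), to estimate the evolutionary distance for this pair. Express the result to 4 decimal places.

Differing sites — 1:G/A (Ti); 5:C/A (Tv); 18:T/G (Tv); 19:G/A (Ti); 22:C/A (Tv); 23:G/A (Ti).
Of the 6 differences, 3 transitions and 3 transversions over 26 sites: P = 3/26 = 0.115385, Q = 3/26 = 0.115385.
d = −0.5·ln(0.653845) − 0.25·ln(0.769230) = −0.5·(-0.424885) − 0.25·(-0.262365) = 0.2780.

0.2780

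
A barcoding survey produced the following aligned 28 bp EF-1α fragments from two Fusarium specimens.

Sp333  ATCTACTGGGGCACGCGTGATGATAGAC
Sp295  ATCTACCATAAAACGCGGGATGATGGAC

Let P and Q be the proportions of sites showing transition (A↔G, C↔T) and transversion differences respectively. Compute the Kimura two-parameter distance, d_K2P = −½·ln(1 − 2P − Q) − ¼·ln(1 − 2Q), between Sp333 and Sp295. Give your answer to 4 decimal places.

0.3724

Differing sites — 7:T/C (Ti); 8:G/A (Ti); 9:G/T (Tv); 10:G/A (Ti); 11:G/A (Ti); 12:C/A (Tv); 18:T/G (Tv); 25:A/G (Ti).
Of the 8 differences, 5 transitions and 3 transversions over 28 sites: P = 5/28 = 0.178571, Q = 3/28 = 0.107143.
d = −0.5·ln(0.535715) − 0.25·ln(0.785714) = −0.5·(-0.624153) − 0.25·(-0.241162) = 0.3724.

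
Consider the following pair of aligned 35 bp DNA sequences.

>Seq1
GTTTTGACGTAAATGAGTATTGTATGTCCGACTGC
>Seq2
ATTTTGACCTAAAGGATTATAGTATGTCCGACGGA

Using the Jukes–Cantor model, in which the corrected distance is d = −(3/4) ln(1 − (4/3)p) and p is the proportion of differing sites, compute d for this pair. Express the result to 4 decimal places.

Differing sites — 1:G/A; 9:G/C; 14:T/G; 17:G/T; 21:T/A; 33:T/G; 35:C/A.
p = 7/35 = 0.200000.
d = −0.75 · ln(1 − (4/3)·0.200000) = −0.75 · ln(0.733333) = −0.75 · (-0.310155) = 0.2326.

0.2326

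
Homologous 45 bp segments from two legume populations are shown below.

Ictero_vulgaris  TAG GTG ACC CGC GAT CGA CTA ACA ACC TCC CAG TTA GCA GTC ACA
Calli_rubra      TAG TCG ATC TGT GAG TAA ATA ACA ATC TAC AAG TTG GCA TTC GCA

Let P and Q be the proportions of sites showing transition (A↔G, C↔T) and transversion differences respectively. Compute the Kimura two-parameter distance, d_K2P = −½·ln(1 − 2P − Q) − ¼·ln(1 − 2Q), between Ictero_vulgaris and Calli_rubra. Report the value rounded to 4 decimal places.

Differing sites — 4:G/T (Tv); 5:T/C (Ti); 8:C/T (Ti); 10:C/T (Ti); 12:C/T (Ti); 15:T/G (Tv); 16:C/T (Ti); 17:G/A (Ti); 19:C/A (Tv); 26:C/T (Ti); 29:C/A (Tv); 31:C/A (Tv); 36:A/G (Ti); 40:G/T (Tv); 43:A/G (Ti).
Of the 15 differences, 9 transitions and 6 transversions over 45 sites: P = 9/45 = 0.200000, Q = 6/45 = 0.133333.
d = −0.5·ln(0.466667) − 0.25·ln(0.733334) = −0.5·(-0.762139) − 0.25·(-0.310154) = 0.4586.

0.4586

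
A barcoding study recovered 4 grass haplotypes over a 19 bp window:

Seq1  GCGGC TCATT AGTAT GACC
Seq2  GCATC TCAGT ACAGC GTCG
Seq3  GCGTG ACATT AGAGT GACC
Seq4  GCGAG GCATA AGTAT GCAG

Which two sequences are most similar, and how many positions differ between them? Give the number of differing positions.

5

Pairwise Hamming distances:
  Seq1 vs Seq2: 9
  Seq1 vs Seq3: 5
  Seq1 vs Seq4: 7
  Seq2 vs Seq3: 8
  Seq2 vs Seq4: 12
  Seq3 vs Seq4: 8
The smallest is 5, between Seq1 and Seq3.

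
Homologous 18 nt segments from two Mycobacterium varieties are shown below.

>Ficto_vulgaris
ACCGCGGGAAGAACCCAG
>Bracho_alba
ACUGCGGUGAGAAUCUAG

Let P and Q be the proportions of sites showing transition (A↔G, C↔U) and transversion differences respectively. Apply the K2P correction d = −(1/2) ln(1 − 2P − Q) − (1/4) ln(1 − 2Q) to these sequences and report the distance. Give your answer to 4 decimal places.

Differing sites — 3:C/U (Ti); 8:G/U (Tv); 9:A/G (Ti); 14:C/U (Ti); 16:C/U (Ti).
Of the 5 differences, 4 transitions and 1 transversion over 18 sites: P = 4/18 = 0.222222, Q = 1/18 = 0.055556.
d = −0.5·ln(0.500000) − 0.25·ln(0.888888) = −0.5·(-0.693147) − 0.25·(-0.117784) = 0.3760.

0.3760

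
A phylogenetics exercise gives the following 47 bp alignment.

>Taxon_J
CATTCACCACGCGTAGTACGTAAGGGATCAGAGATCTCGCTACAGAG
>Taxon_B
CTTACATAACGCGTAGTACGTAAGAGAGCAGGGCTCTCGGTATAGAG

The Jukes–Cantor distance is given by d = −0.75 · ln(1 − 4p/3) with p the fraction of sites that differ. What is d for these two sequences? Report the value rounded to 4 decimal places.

0.2502

Differing sites — 2:A/T; 4:T/A; 7:C/T; 8:C/A; 25:G/A; 28:T/G; 32:A/G; 34:A/C; 40:C/G; 43:C/T.
p = 10/47 = 0.212766.
d = −0.75 · ln(1 − (4/3)·0.212766) = −0.75 · ln(0.716312) = −0.75 · (-0.333639) = 0.2502.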